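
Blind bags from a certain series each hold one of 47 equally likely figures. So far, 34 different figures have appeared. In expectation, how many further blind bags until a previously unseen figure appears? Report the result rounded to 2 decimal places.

3.62

The number of blind bags until the next new figure is geometric with success probability 13/47, so its mean is 47/13.
E = 47/13 = 3.615.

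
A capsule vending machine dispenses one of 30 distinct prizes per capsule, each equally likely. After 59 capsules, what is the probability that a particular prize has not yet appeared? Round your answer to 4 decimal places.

0.1353

Each capsule misses the fixed prize with probability (30-1)/30 = 29/30, independently.
P(still missing after 59) = (29/30)^59 = 0.13531.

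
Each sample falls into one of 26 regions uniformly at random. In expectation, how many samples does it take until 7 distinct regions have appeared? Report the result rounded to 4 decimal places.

7.9737

With k distinct regions already seen, the next new one arrives after an expected 26/(26-k) samples.
Sum over k = 0,...,6: E = 26/26 + 26/25 + 26/24 + ... + 26/21 + 26/20 = 7.97368.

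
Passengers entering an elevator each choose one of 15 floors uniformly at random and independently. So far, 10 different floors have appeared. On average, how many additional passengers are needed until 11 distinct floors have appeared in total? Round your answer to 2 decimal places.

From k distinct to k+1 distinct takes on average 15/(15-k) passengers.
Only the k = 10 term is needed: E = 15/5 = 3.000.

3.00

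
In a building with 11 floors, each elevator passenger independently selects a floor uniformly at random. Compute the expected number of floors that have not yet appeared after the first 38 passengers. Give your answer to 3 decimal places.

0.294

For each floor, P(unseen after 38) = (10/11)^38 = 0.0267.
By linearity of expectation, E[unseen] = 11·(10/11)^38 = 0.2941.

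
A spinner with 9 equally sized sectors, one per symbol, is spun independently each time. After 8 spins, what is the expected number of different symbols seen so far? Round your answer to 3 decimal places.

For each symbol, P(seen in 8 spins) = 1 - (8/9)^8 = 0.6103.
By linearity of expectation, E[distinct seen] = 9·(1 - (8/9)^8) = 5.4923.

5.492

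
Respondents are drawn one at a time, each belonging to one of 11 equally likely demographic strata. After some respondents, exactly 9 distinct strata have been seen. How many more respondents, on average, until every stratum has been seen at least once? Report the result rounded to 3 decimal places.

16.500

From k distinct to k+1 distinct takes on average 11/(11-k) respondents.
Sum over k = 9,...,10: E = 11/2 + 11/1 = 16.5000.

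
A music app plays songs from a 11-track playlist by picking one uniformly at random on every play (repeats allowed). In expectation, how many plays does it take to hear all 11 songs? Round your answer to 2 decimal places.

Split into phases: going from k distinct to k+1 distinct takes on average 11/(11-k) plays.
E[T] = 11/11 + 11/10 + 11/9 + ... + 11/2 + 11/1 = 11·H_{11}.
H_{11} = 3.020, so E[T] = 33.219.

33.22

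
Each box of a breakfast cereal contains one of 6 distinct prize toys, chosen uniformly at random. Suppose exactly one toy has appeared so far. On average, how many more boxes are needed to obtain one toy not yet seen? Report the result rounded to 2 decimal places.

The number of boxes until the next new toy is geometric with success probability 5/6, so its mean is 6/5.
E = 6/5 = 1.200.

1.20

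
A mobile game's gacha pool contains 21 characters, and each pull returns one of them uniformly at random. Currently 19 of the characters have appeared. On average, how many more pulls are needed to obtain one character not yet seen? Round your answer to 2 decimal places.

The number of pulls until the next new character is geometric with success probability 2/21, so its mean is 21/2.
E = 21/2 = 10.500.

10.50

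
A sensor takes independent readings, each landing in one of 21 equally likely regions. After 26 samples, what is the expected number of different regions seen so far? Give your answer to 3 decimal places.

For each region, P(seen in 26 samples) = 1 - (20/21)^26 = 0.7188.
By linearity of expectation, E[distinct seen] = 21·(1 - (20/21)^26) = 15.0939.

15.094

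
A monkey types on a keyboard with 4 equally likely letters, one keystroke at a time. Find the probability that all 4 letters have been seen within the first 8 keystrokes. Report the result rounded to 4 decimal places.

0.6229

By inclusion–exclusion over which letters are missing,
P(all seen) = Σ_{j=0}^{4} (-1)^j C(4,j)((4-j)/4)^8
= 1.00000 - 0.40045 + 0.02344 - 0.00006 + 0.00000
= 0.62292.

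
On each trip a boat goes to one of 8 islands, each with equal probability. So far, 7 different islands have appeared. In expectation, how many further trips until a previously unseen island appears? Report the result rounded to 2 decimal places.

Each trip yields a new island with probability (8-7)/8 = 1/8, so the wait is geometric with mean 8/1.
E = 8/1 = 8.000.

8.00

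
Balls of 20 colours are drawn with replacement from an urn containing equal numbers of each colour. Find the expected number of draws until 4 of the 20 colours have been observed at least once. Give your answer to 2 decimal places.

Going from k to k+1 distinct takes a geometric number of draws with mean 20/(20-k).
Sum over k = 0,...,3: E = 20/20 + 20/19 + 20/18 + 20/17 = 4.340.

4.34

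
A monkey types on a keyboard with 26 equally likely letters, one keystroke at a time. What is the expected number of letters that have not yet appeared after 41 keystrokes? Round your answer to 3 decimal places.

For each letter, P(unseen after 41) = (25/26)^41 = 0.2003.
By linearity of expectation, E[unseen] = 26·(25/26)^41 = 5.2072.

5.207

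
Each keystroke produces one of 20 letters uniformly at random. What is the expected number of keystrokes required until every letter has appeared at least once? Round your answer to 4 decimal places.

The wait to go from k to k+1 distinct letters is geometric with mean 20/(20-k).
E[T] = 20/20 + 20/19 + 20/18 + ... + 20/2 + 20/1 = 20·H_{20}.
H_{20} = 3.59774, so E[T] = 71.95479.

71.9548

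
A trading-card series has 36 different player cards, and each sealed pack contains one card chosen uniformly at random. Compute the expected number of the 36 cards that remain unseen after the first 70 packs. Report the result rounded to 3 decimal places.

5.011

For each card, P(unseen after 70) = (35/36)^70 = 0.1392.
By linearity of expectation, E[unseen] = 36·(35/36)^70 = 5.0106.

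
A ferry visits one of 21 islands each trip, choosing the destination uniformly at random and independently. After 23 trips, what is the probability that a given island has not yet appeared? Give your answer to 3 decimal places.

On each trip the fixed island fails to appear with probability 20/21.
P(still missing after 23) = (20/21)^23 = 0.3256.

0.326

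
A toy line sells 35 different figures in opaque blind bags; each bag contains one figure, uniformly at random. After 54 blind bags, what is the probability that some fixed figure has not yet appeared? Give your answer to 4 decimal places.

On each blind bag the fixed figure fails to appear with probability 34/35.
P(still missing after 54) = (34/35)^54 = 0.20902.

0.2090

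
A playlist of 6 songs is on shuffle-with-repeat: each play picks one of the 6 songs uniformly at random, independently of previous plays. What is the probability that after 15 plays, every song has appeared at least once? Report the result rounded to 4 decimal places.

Let A_i be the event that song i is missing after 15 plays. By inclusion–exclusion on the A_i,
P(all seen) = Σ_{j=0}^{6} (-1)^j C(6,j)((6-j)/6)^15
= 1.00000 - 0.38943 + 0.03425 - 0.00061 + 0.00000 - 0.00000 + 0.00000
= 0.64421.

0.6442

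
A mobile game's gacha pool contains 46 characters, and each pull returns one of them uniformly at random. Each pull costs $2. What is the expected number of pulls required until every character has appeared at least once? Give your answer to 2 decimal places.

Split into phases: going from k distinct to k+1 distinct takes on average 46/(46-k) pulls.
E[T] = 46/46 + 46/45 + 46/44 + ... + 46/2 + 46/1 = 46·H_{46}.
H_{46} = 4.417, so E[T] = 203.168.

203.17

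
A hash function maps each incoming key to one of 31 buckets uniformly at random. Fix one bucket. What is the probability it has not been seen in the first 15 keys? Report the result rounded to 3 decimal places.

0.611

On each key the fixed bucket fails to appear with probability 30/31.
P(still missing after 15) = (30/31)^15 = 0.6115.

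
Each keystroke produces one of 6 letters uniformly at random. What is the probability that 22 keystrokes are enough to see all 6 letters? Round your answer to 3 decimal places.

0.893

Let A_i be the event that letter i is missing after 22 keystrokes. By inclusion–exclusion on the A_i,
P(all seen) = Σ_{j=0}^{6} (-1)^j C(6,j)((6-j)/6)^22
= 1.0000 - 0.1087 + 0.0020 - 0.0000 + 0.0000 - 0.0000 + 0.0000
= 0.8933.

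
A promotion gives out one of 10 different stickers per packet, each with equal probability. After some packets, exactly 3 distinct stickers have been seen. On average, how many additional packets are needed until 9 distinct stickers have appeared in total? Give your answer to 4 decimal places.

From k distinct to k+1 distinct takes on average 10/(10-k) packets.
Sum over k = 3,...,8: E = 10/7 + 10/6 + 10/5 + 10/4 + 10/3 + 10/2 = 15.92857.

15.9286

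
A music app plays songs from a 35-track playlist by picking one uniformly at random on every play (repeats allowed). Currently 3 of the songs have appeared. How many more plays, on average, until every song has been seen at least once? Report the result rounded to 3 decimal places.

142.047

The wait to go from k to k+1 distinct songs is geometric with mean 35/(35-k).
Sum over k = 3,...,34: E = 35/32 + 35/31 + 35/30 + ... + 35/2 + 35/1 = 142.0473.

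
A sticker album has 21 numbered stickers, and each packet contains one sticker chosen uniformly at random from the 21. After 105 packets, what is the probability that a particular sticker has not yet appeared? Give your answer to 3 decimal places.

Each packet misses the fixed sticker with probability (21-1)/21 = 20/21, independently.
P(still missing after 105) = (20/21)^105 = 0.0060.

0.006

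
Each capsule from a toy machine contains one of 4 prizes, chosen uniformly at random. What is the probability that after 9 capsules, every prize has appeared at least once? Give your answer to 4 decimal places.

By inclusion–exclusion over which prizes are missing,
P(all seen) = Σ_{j=0}^{4} (-1)^j C(4,j)((4-j)/4)^9
= 1.00000 - 0.30034 + 0.01172 - 0.00002 + 0.00000
= 0.71136.

0.7114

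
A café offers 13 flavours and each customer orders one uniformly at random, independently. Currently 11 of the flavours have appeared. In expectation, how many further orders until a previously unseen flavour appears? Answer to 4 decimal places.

The number of orders until the next new flavour is geometric with success probability 2/13, so its mean is 13/2.
E = 13/2 = 6.50000.

6.5000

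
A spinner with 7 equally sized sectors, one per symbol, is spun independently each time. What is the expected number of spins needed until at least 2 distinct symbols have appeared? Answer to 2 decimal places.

With k distinct symbols already seen, the next new one arrives after an expected 7/(7-k) spins.
Sum over k = 0,...,1: E = 7/7 + 7/6 = 2.167.

2.17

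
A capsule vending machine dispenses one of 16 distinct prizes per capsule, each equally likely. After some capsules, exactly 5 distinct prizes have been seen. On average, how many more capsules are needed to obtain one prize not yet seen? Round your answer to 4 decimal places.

The number of capsules until the next new prize is geometric with success probability 11/16, so its mean is 16/11.
E = 16/11 = 1.45455.

1.4545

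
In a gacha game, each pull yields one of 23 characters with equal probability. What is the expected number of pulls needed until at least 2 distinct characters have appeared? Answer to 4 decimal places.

2.0455

With k distinct characters already seen, the next new one arrives after an expected 23/(23-k) pulls.
Sum over k = 0,...,1: E = 23/23 + 23/22 = 2.04545.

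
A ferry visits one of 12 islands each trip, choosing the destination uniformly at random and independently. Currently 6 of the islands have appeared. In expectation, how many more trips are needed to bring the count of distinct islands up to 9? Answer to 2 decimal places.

7.40

The wait to go from k to k+1 distinct islands is geometric with mean 12/(12-k).
Sum over k = 6,...,8: E = 12/6 + 12/5 + 12/4 = 7.400.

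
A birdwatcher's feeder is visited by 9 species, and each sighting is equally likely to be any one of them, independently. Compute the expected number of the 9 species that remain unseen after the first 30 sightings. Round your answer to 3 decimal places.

For each species, P(unseen after 30) = (8/9)^30 = 0.0292.
By linearity of expectation, E[unseen] = 9·(8/9)^30 = 0.2628.

0.263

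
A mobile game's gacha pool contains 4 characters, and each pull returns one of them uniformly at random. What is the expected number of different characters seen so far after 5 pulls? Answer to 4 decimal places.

3.0508

For each character, P(seen in 5 pulls) = 1 - (3/4)^5 = 0.76270.
By linearity of expectation, E[distinct seen] = 4·(1 - (3/4)^5) = 3.05078.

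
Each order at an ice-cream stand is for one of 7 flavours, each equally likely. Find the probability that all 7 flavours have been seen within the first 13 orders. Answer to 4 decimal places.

0.2973

By inclusion–exclusion over which flavours are missing,
P(all seen) = Σ_{j=0}^{7} (-1)^j C(7,j)((7-j)/7)^13
= 1.00000 - 0.94360 + 0.26458 - 0.02424 + 0.00058 - 0.00000 + 0.00000 - 0.00000
= 0.29731.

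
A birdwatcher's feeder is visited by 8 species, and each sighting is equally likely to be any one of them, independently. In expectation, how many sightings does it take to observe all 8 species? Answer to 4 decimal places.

The wait to go from k to k+1 distinct species is geometric with mean 8/(8-k).
E[T] = 8/8 + 8/7 + 8/6 + ... + 8/2 + 8/1 = 8·H_{8}.
H_{8} = 2.71786, so E[T] = 21.74286.

21.7429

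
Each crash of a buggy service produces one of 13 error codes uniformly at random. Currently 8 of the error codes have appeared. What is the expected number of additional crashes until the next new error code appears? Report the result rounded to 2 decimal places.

Each crash yields a new error code with probability (13-8)/13 = 5/13, so the wait is geometric with mean 13/5.
E = 13/5 = 2.600.

2.60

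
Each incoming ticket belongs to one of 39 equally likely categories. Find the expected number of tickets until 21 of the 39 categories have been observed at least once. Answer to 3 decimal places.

29.579

With k distinct categories already seen, the next new one arrives after an expected 39/(39-k) tickets.
Sum over k = 0,...,20: E = 39/39 + 39/38 + 39/37 + ... + 39/20 + 39/19 = 29.5790.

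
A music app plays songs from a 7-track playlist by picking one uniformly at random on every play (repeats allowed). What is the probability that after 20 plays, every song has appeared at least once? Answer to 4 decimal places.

By inclusion–exclusion over which songs are missing,
P(all seen) = Σ_{j=0}^{7} (-1)^j C(7,j)((7-j)/7)^20
= 1.00000 - 0.32075 + 0.02510 - 0.00048 + 0.00000 - 0.00000 + 0.00000 - 0.00000
= 0.70387.

0.7039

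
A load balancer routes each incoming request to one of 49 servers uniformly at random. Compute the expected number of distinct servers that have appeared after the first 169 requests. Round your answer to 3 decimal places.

For each server, P(seen in 169 requests) = 1 - (48/49)^169 = 0.9693.
By linearity of expectation, E[distinct seen] = 49·(1 - (48/49)^169) = 47.4975.

47.497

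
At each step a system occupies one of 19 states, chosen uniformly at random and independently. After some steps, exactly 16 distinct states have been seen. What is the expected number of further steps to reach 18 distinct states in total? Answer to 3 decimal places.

From k distinct to k+1 distinct takes on average 19/(19-k) steps.
Sum over k = 16,...,17: E = 19/3 + 19/2 = 15.8333.

15.833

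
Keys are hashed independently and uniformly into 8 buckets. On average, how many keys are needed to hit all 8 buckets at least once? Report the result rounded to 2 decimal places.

The wait to go from k to k+1 distinct buckets is geometric with mean 8/(8-k).
E[T] = 8/8 + 8/7 + 8/6 + ... + 8/2 + 8/1 = 8·H_{8}.
H_{8} = 2.718, so E[T] = 21.743.

21.74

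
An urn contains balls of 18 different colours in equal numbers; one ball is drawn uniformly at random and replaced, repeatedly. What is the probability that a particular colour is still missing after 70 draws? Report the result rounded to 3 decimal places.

On each draw the fixed colour fails to appear with probability 17/18.
P(still missing after 70) = (17/18)^70 = 0.0183.

0.018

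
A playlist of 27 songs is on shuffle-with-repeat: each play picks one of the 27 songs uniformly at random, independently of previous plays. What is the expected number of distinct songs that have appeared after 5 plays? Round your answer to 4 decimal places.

4.6431

For each song, P(seen in 5 plays) = 1 - (26/27)^5 = 0.17197.
By linearity of expectation, E[distinct seen] = 27·(1 - (26/27)^5) = 4.64309.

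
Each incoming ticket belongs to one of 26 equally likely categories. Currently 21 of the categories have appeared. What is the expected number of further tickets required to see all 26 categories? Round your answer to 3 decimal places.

From k distinct to k+1 distinct takes on average 26/(26-k) tickets.
Sum over k = 21,...,25: E = 26/5 + 26/4 + 26/3 + 26/2 + 26/1 = 59.3667.

59.367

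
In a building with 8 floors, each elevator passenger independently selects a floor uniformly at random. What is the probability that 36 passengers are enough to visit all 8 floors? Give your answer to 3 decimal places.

Let A_i be the event that floor i is missing after 36 passengers. By inclusion–exclusion on the A_i,
P(all seen) = Σ_{j=0}^{8} (-1)^j C(8,j)((8-j)/8)^36
= 1.0000 - 0.0654 + 0.0009 - 0.0000 + 0.0000 - 0.0000 + 0.0000 - 0.0000 + 0.0000
= 0.9355.

0.936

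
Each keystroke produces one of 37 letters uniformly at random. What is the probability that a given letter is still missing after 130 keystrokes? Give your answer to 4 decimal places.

0.0284

On each keystroke the fixed letter fails to appear with probability 36/37.
P(still missing after 130) = (36/37)^130 = 0.02839.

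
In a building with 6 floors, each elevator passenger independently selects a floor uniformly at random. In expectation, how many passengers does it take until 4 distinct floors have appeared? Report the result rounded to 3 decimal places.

5.700

With k distinct floors already seen, the next new one arrives after an expected 6/(6-k) passengers.
Sum over k = 0,...,3: E = 6/6 + 6/5 + 6/4 + 6/3 = 5.7000.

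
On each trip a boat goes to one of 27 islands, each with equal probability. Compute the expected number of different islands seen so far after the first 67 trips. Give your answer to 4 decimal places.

24.8462

For each island, P(seen in 67 trips) = 1 - (26/27)^67 = 0.92023.
By linearity of expectation, E[distinct seen] = 27·(1 - (26/27)^67) = 24.84620.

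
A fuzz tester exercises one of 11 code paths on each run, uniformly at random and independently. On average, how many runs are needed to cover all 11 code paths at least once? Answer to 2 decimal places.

33.22

Split into phases: going from k distinct to k+1 distinct takes on average 11/(11-k) runs.
E[T] = 11/11 + 11/10 + 11/9 + ... + 11/2 + 11/1 = 11·H_{11}.
H_{11} = 3.020, so E[T] = 33.219.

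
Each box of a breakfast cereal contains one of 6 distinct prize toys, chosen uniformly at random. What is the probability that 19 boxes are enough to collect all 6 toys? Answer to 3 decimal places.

0.819

Let A_i be the event that toy i is missing after 19 boxes. By inclusion–exclusion on the A_i,
P(all seen) = Σ_{j=0}^{6} (-1)^j C(6,j)((6-j)/6)^19
= 1.0000 - 0.1878 + 0.0068 - 0.0000 + 0.0000 - 0.0000 + 0.0000
= 0.8189.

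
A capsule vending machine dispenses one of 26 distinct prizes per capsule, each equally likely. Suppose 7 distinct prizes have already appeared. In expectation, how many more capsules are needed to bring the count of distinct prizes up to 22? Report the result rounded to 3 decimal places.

38.075

From k distinct to k+1 distinct takes on average 26/(26-k) capsules.
Sum over k = 7,...,21: E = 26/19 + 26/18 + 26/17 + ... + 26/6 + 26/5 = 38.0746.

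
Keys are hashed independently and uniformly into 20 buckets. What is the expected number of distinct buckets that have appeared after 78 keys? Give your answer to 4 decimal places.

For each bucket, P(seen in 78 keys) = 1 - (19/20)^78 = 0.98170.
By linearity of expectation, E[distinct seen] = 20·(1 - (19/20)^78) = 19.63401.

19.6340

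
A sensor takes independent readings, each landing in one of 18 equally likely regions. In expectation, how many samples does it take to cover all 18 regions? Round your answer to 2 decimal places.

62.91

Split into phases: going from k distinct to k+1 distinct takes on average 18/(18-k) samples.
E[T] = 18/18 + 18/17 + 18/16 + ... + 18/2 + 18/1 = 18·H_{18}.
H_{18} = 3.495, so E[T] = 62.912.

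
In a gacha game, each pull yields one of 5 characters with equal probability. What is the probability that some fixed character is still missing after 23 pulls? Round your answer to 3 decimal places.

0.006

On each pull the fixed character fails to appear with probability 4/5.
P(still missing after 23) = (4/5)^23 = 0.0059.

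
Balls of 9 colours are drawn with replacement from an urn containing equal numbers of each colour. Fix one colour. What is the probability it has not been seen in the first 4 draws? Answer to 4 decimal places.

0.6243

On each draw the fixed colour fails to appear with probability 8/9.
P(still missing after 4) = (8/9)^4 = 0.62430.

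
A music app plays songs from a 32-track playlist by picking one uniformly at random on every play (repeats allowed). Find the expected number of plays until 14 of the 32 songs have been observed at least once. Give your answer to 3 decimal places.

18.028

With k distinct songs already seen, the next new one arrives after an expected 32/(32-k) plays.
Sum over k = 0,...,13: E = 32/32 + 32/31 + 32/30 + ... + 32/20 + 32/19 = 18.0284.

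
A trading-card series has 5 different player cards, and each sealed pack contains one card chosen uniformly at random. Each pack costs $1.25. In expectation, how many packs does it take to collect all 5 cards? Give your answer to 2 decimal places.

11.42

The wait to go from k to k+1 distinct cards is geometric with mean 5/(5-k).
E[T] = 5/5 + 5/4 + 5/3 + 5/2 + 5/1 = 5·H_{5}.
H_{5} = 2.283, so E[T] = 11.417.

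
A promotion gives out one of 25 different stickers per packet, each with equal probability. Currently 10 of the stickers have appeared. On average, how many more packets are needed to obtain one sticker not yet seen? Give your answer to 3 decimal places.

1.667

The number of packets until the next new sticker is geometric with success probability 15/25, so its mean is 25/15.
E = 25/15 = 1.6667.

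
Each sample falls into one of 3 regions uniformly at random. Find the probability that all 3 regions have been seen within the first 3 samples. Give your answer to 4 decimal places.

0.2222

Let A_i be the event that region i is missing after 3 samples. By inclusion–exclusion on the A_i,
P(all seen) = Σ_{j=0}^{3} (-1)^j C(3,j)((3-j)/3)^3
= 1.00000 - 0.88889 + 0.11111 - 0.00000
= 0.22222.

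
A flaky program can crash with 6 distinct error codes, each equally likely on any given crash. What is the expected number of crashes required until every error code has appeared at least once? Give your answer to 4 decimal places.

14.7000

After k distinct error codes have appeared, the next crash gives a new one with probability (6-k)/6, so the expected wait for the (k+1)-th is 6/(6-k).
E[T] = 6/6 + 6/5 + 6/4 + 6/3 + 6/2 + 6/1 = 6·H_{6}.
H_{6} = 2.45000, so E[T] = 14.70000.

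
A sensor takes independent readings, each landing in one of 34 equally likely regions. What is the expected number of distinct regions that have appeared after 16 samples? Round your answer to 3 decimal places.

For each region, P(seen in 16 samples) = 1 - (33/34)^16 = 0.3798.
By linearity of expectation, E[distinct seen] = 34·(1 - (33/34)^16) = 12.9118.

12.912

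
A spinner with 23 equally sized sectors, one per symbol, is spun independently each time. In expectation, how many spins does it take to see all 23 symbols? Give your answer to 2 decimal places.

After k distinct symbols have appeared, the next spin gives a new one with probability (23-k)/23, so the expected wait for the (k+1)-th is 23/(23-k).
E[T] = 23/23 + 23/22 + 23/21 + ... + 23/2 + 23/1 = 23·H_{23}.
H_{23} = 3.734, so E[T] = 85.889.

85.89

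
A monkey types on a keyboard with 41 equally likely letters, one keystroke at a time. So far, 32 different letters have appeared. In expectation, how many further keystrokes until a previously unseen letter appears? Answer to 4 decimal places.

Each keystroke yields a new letter with probability (41-32)/41 = 9/41, so the wait is geometric with mean 41/9.
E = 41/9 = 4.55556.

4.5556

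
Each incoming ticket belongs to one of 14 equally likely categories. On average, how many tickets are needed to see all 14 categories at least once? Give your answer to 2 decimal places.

Split into phases: going from k distinct to k+1 distinct takes on average 14/(14-k) tickets.
E[T] = 14/14 + 14/13 + 14/12 + ... + 14/2 + 14/1 = 14·H_{14}.
H_{14} = 3.252, so E[T] = 45.522.

45.52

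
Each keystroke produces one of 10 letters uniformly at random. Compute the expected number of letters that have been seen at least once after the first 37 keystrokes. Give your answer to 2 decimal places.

9.80

For each letter, P(seen in 37 keystrokes) = 1 - (9/10)^37 = 0.980.
By linearity of expectation, E[distinct seen] = 10·(1 - (9/10)^37) = 9.797.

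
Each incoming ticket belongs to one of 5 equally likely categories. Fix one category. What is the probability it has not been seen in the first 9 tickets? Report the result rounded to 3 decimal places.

On each ticket the fixed category fails to appear with probability 4/5.
P(still missing after 9) = (4/5)^9 = 0.1342.

0.134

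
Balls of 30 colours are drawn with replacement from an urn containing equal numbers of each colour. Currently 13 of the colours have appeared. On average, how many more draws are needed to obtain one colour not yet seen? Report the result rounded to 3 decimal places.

1.765

The number of draws until the next new colour is geometric with success probability 17/30, so its mean is 30/17.
E = 30/17 = 1.7647.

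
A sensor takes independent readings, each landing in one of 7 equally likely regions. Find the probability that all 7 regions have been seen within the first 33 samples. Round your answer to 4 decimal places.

Let A_i be the event that region i is missing after 33 samples. By inclusion–exclusion on the A_i,
P(all seen) = Σ_{j=0}^{7} (-1)^j C(7,j)((7-j)/7)^33
= 1.00000 - 0.04324 + 0.00032 - 0.00000 + 0.00000 - 0.00000 + 0.00000 - 0.00000
= 0.95708.

0.9571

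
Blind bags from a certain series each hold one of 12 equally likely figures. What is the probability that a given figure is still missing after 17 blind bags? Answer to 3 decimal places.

0.228

Each blind bag misses the fixed figure with probability (12-1)/12 = 11/12, independently.
P(still missing after 17) = (11/12)^17 = 0.2278.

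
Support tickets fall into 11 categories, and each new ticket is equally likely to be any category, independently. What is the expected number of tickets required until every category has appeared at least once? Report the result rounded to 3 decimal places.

33.219

The wait to go from k to k+1 distinct categories is geometric with mean 11/(11-k).
E[T] = 11/11 + 11/10 + 11/9 + ... + 11/2 + 11/1 = 11·H_{11}.
H_{11} = 3.0199, so E[T] = 33.2187.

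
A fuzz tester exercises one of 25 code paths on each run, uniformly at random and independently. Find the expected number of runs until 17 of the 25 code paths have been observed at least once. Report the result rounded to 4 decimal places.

27.4525

Going from k to k+1 distinct takes a geometric number of runs with mean 25/(25-k).
Sum over k = 0,...,16: E = 25/25 + 25/24 + 25/23 + ... + 25/10 + 25/9 = 27.45253.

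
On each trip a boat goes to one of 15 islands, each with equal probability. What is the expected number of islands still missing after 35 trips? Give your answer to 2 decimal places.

For each island, P(unseen after 35) = (14/15)^35 = 0.089.
By linearity of expectation, E[unseen] = 15·(14/15)^35 = 1.341.

1.34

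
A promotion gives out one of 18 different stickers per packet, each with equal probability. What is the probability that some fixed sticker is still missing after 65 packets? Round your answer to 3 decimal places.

Each packet misses the fixed sticker with probability (18-1)/18 = 17/18, independently.
P(still missing after 65) = (17/18)^65 = 0.0243.

0.024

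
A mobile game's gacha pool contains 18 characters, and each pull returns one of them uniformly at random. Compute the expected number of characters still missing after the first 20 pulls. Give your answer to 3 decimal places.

5.739

For each character, P(unseen after 20) = (17/18)^20 = 0.3188.
By linearity of expectation, E[unseen] = 18·(17/18)^20 = 5.7385.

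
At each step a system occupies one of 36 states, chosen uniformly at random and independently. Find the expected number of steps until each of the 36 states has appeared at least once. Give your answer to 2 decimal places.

Split into phases: going from k distinct to k+1 distinct takes on average 36/(36-k) steps.
E[T] = 36/36 + 36/35 + 36/34 + ... + 36/2 + 36/1 = 36·H_{36}.
H_{36} = 4.175, so E[T] = 150.284.

150.28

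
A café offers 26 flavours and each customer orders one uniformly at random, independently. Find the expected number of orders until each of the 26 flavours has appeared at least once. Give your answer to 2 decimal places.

Split into phases: going from k distinct to k+1 distinct takes on average 26/(26-k) orders.
E[T] = 26/26 + 26/25 + 26/24 + ... + 26/2 + 26/1 = 26·H_{26}.
H_{26} = 3.854, so E[T] = 100.215.

100.21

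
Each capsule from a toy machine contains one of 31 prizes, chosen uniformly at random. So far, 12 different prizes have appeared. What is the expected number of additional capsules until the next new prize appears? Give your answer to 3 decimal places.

Each capsule yields a new prize with probability (31-12)/31 = 19/31, so the wait is geometric with mean 31/19.
E = 31/19 = 1.6316.

1.632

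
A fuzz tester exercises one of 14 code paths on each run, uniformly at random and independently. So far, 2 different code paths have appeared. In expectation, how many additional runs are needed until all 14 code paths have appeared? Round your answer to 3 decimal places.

The wait to go from k to k+1 distinct code paths is geometric with mean 14/(14-k).
Sum over k = 2,...,13: E = 14/12 + 14/11 + 14/10 + ... + 14/2 + 14/1 = 43.4449.

43.445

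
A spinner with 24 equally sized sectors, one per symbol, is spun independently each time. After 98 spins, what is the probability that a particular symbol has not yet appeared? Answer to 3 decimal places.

0.015

On each spin the fixed symbol fails to appear with probability 23/24.
P(still missing after 98) = (23/24)^98 = 0.0154.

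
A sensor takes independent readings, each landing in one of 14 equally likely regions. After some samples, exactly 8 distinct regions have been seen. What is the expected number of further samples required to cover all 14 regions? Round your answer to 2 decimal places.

The wait to go from k to k+1 distinct regions is geometric with mean 14/(14-k).
Sum over k = 8,...,13: E = 14/6 + 14/5 + 14/4 + 14/3 + 14/2 + 14/1 = 34.300.

34.30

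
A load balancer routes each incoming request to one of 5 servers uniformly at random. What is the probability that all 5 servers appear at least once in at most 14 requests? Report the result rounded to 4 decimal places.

0.7879

Let A_i be the event that server i is missing after 14 requests. By inclusion–exclusion on the A_i,
P(all seen) = Σ_{j=0}^{5} (-1)^j C(5,j)((5-j)/5)^14
= 1.00000 - 0.21990 + 0.00784 - 0.00003 + 0.00000 - 0.00000
= 0.78791.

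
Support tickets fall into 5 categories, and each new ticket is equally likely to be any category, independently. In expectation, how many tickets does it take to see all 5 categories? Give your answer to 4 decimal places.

Split into phases: going from k distinct to k+1 distinct takes on average 5/(5-k) tickets.
E[T] = 5/5 + 5/4 + 5/3 + 5/2 + 5/1 = 5·H_{5}.
H_{5} = 2.28333, so E[T] = 11.41667.

11.4167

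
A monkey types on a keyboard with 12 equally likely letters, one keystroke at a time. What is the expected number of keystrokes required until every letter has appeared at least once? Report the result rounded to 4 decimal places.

37.2385

The wait to go from k to k+1 distinct letters is geometric with mean 12/(12-k).
E[T] = 12/12 + 12/11 + 12/10 + ... + 12/2 + 12/1 = 12·H_{12}.
H_{12} = 3.10321, so E[T] = 37.23853.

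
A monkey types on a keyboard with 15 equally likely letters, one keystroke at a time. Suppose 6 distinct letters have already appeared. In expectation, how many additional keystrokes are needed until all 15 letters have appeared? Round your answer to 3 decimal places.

With k distinct letters already seen, the next new one takes an expected 15/(15-k) keystrokes.
Sum over k = 6,...,14: E = 15/9 + 15/8 + 15/7 + ... + 15/2 + 15/1 = 42.4345.

42.435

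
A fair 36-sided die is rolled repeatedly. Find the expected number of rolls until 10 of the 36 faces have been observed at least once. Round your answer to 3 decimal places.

11.525

Going from k to k+1 distinct takes a geometric number of rolls with mean 36/(36-k).
Sum over k = 0,...,9: E = 36/36 + 36/35 + 36/34 + ... + 36/28 + 36/27 = 11.5250.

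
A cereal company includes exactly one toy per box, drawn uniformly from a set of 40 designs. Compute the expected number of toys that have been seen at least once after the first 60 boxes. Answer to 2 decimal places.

For each toy, P(seen in 60 boxes) = 1 - (39/40)^60 = 0.781.
By linearity of expectation, E[distinct seen] = 40·(1 - (39/40)^60) = 31.243.

31.24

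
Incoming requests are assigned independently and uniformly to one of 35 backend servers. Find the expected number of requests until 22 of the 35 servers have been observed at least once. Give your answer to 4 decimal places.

33.8327

With k distinct servers already seen, the next new one arrives after an expected 35/(35-k) requests.
Sum over k = 0,...,21: E = 35/35 + 35/34 + 35/33 + ... + 35/15 + 35/14 = 33.83267.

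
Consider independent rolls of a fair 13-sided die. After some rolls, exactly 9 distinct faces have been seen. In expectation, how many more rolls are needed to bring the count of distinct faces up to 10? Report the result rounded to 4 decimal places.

The wait to go from k to k+1 distinct faces is geometric with mean 13/(13-k).
Only the k = 9 term is needed: E = 13/4 = 3.25000.

3.2500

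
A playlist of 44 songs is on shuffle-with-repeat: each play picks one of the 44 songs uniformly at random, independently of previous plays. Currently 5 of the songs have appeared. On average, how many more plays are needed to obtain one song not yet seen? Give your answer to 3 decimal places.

Each play yields a new song with probability (44-5)/44 = 39/44, so the wait is geometric with mean 44/39.
E = 44/39 = 1.1282.

1.128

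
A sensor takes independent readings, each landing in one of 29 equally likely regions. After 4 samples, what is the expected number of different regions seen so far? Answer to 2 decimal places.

3.80

For each region, P(seen in 4 samples) = 1 - (28/29)^4 = 0.131.
By linearity of expectation, E[distinct seen] = 29·(1 - (28/29)^4) = 3.798.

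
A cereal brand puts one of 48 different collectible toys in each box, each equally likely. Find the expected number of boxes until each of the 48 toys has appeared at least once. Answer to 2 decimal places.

Split into phases: going from k distinct to k+1 distinct takes on average 48/(48-k) boxes.
E[T] = 48/48 + 48/47 + 48/46 + ... + 48/2 + 48/1 = 48·H_{48}.
H_{48} = 4.459, so E[T] = 214.022.

214.02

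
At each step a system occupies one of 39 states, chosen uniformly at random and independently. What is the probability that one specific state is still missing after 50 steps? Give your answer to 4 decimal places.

0.2729

On each step the fixed state fails to appear with probability 38/39.
P(still missing after 50) = (38/39)^50 = 0.27287.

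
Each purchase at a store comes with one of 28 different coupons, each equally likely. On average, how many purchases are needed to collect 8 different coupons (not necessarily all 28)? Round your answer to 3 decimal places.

9.224

With k distinct coupons already seen, the next new one arrives after an expected 28/(28-k) purchases.
Sum over k = 0,...,7: E = 28/28 + 28/27 + 28/26 + ... + 28/22 + 28/21 = 9.2241.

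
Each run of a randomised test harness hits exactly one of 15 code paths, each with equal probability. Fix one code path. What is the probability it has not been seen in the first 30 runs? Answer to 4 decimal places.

On each run the fixed code path fails to appear with probability 14/15.
P(still missing after 30) = (14/15)^30 = 0.12621.

0.1262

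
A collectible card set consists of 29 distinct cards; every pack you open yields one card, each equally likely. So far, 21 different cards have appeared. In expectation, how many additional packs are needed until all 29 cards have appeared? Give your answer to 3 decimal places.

The wait to go from k to k+1 distinct cards is geometric with mean 29/(29-k).
Sum over k = 21,...,28: E = 29/8 + 29/7 + 29/6 + ... + 29/2 + 29/1 = 78.8179.

78.818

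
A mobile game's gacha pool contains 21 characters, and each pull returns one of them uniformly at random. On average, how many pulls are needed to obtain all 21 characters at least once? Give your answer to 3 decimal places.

Split into phases: going from k distinct to k+1 distinct takes on average 21/(21-k) pulls.
E[T] = 21/21 + 21/20 + 21/19 + ... + 21/2 + 21/1 = 21·H_{21}.
H_{21} = 3.6454, so E[T] = 76.5525.

76.553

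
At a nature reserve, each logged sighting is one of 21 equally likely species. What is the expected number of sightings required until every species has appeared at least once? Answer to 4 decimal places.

The wait to go from k to k+1 distinct species is geometric with mean 21/(21-k).
E[T] = 21/21 + 21/20 + 21/19 + ... + 21/2 + 21/1 = 21·H_{21}.
H_{21} = 3.64536, so E[T] = 76.55253.

76.5525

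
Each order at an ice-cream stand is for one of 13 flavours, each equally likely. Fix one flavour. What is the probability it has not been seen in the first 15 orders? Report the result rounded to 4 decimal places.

Each order misses the fixed flavour with probability (13-1)/13 = 12/13, independently.
P(still missing after 15) = (12/13)^15 = 0.30100.

0.3010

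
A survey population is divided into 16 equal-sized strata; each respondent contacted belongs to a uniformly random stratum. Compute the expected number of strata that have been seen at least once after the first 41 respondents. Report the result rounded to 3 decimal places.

14.865

For each stratum, P(seen in 41 respondents) = 1 - (15/16)^41 = 0.9291.
By linearity of expectation, E[distinct seen] = 16·(1 - (15/16)^41) = 14.8651.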